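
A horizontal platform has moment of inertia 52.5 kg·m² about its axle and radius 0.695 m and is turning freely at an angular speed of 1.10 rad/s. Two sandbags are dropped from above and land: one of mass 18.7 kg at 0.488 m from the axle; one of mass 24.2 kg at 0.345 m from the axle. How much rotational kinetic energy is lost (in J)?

No external torque acts about the axle; L_before = L_after.
Added inertia Σmr² = (18.7)(0.488)² + (24.2)(0.345)² = 7.334 kg·m²; I_f = 52.50 + 7.334 = 59.83 kg·m².
ω_f = I_p ω_i / I_f = (52.50)(1.10) / 59.83 = 0.9652 rad/s.
KE_i = ½(52.50)(1.100 rad/s)² = 31.76 J; KE_f = ½(59.83)(0.9652)² = 27.87 J.

energy lost ≈ 3.89 J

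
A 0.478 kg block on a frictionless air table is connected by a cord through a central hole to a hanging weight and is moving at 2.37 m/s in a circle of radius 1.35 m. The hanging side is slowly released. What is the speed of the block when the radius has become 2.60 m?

The only horizontal force on the mass is along the cord (radial), so it exerts no torque about the hole and angular momentum m v r is conserved.
v₂ = v₁ r₁ / r₂ = (2.37)(1.35) / (2.60) = 1.231 m/s.

v₂ ≈ 1.23 m/s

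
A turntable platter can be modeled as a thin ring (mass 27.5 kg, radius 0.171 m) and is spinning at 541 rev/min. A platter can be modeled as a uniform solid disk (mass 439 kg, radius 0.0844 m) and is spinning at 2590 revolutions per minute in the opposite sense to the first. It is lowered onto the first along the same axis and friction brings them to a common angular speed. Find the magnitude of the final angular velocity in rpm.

|ω_f| ≈ 1530 rpm

The coupling torques are internal; angular momentum about the shared axis is conserved.
Moments of inertia: I_A = (27.5)(0.171)² = 0.8041 kg·m²; I_B = ½(439)(0.0844)² = 1.564 kg·m².
Taking A's sense as positive: L = (0.8041)(541) − (1.564)(2590) = -3615 kg·m²·rpm.
Combined I = 0.8041 + 1.564 = 2.368 kg·m².
ω_f = L / I = -3615 / 2.368 = -1527 rpm.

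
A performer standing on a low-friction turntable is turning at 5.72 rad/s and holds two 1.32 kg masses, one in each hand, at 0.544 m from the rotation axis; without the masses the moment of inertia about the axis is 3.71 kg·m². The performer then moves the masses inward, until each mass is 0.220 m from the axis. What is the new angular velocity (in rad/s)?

With no external torque about the axis, L is conserved: I₁ω₁ = I₂ω₂.
I₁ = 3.71 + 2(1.32)(0.544)² = 4.491 kg·m²; I₂ = 3.71 + 2(1.32)(0.220)² = 3.838 kg·m².
ω₂ = I₁ω₁ / I₂ = (4.491)(5.72 rad/s) / (3.838) = 6.694 rad/s.

ω₂ ≈ 6.69 rad/s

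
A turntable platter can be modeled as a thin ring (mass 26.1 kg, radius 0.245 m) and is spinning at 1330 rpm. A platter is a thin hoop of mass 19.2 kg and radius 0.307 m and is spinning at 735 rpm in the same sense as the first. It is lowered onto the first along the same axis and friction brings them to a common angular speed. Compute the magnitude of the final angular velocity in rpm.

The coupling torques are internal; angular momentum about the shared axis is conserved.
Moments of inertia: I_A = (26.1)(0.245)² = 1.567 kg·m²; I_B = (19.2)(0.307)² = 1.810 kg·m².
Taking A's sense as positive: L = (1.567)(1330) + (1.810)(735) = 3414 kg·m²·rpm.
Combined I = 1.567 + 1.810 = 3.376 kg·m².
ω_f = L / I = 3414 / 3.376 = 1011 rpm.

|ω_f| ≈ 1010 rpm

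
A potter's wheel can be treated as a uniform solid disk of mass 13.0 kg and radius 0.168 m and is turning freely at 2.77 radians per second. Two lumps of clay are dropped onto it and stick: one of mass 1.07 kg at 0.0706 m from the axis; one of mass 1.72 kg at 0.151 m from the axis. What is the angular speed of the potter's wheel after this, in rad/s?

No external torque acts about the axis; L_before = L_after.
I_p = ½(13.0)(0.168)² = 0.1835 kg·m².
Added inertia Σmr² = (1.07)(0.0706)² + (1.72)(0.151)² = 0.04455 kg·m²; I_f = 0.1835 + 0.04455 = 0.2280 kg·m².
ω_f = I_p ω_i / I_f = (0.1835)(2.77) / 0.2280 = 2.229 rad/s.

ω_f ≈ 2.23 rad/s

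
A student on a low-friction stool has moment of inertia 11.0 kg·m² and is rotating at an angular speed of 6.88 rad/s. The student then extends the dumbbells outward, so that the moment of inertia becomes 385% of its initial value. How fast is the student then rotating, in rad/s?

Angular momentum about the spin axis is conserved since the torque about it is zero.
I₂ = 3.85 × 11.0 = 42.35 kg·m².
ω₂ = I₁ω₁ / I₂ = (11.00)(6.88 rad/s) / (42.35) = 1.787 rad/s.

ω₂ ≈ 1.79 rad/s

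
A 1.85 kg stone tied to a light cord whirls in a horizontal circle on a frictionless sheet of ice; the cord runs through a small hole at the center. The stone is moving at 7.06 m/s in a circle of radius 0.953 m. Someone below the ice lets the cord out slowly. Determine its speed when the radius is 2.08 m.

v₂ ≈ 3.23 m/s

The only horizontal force on the mass is along the cord (radial), so it exerts no torque about the hole and angular momentum m v r is conserved.
v₂ = v₁ r₁ / r₂ = (7.06)(0.953) / (2.08) = 3.235 m/s.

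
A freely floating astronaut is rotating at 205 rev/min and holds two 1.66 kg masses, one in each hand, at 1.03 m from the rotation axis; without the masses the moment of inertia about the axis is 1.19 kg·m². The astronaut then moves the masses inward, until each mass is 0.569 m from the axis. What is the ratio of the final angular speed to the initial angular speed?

ω₂/ω₁ ≈ 2.08

Angular momentum about the spin axis is conserved since the torque about it is zero.
I₁ = 1.19 + 2(1.66)(1.03)² = 4.712 kg·m²; I₂ = 1.19 + 2(1.66)(0.569)² = 2.265 kg·m².
ω₂/ω₁ = I₁/I₂ = 4.712 / 2.265 = 2.081.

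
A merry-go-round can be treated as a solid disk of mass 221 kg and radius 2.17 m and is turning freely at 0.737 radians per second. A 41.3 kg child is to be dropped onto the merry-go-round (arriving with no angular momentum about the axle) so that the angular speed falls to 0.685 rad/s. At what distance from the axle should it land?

No external torque acts about the axle; L_before = L_after.
I_p = ½(221)(2.17)² = 520.3 kg·m².
I_p ω_i = (I_p + m r²) ω_f ⇒ m r² = I_p(ω_i/ω_f − 1) = 520.3(0.737/0.685 − 1) = 39.50 kg·m².
r = √(39.50/41.3) = 0.9780 m.

r ≈ 0.978 m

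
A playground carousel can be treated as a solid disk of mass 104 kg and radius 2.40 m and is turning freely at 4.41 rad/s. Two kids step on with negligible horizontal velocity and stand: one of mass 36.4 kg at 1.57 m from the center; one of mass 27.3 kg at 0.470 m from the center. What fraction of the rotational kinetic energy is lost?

fraction ≈ 0.242

The added mass arrives with no angular momentum about the center, and any external torque about the center is negligible, so the system's angular momentum is conserved.
I_p = ½(104)(2.40)² = 299.5 kg·m².
Added inertia Σmr² = (36.4)(1.57)² + (27.3)(0.470)² = 95.75 kg·m²; I_f = 299.5 + 95.75 = 395.3 kg·m².
ω_f = I_p ω_i / I_f = (299.5)(4.41) / 395.3 = 3.342 rad/s.
KE_i = ½(299.5)(4.410 rad/s)² = 2913 J; KE_f = ½(395.3)(3.342)² = 2207 J.
Fraction lost = 0.2422.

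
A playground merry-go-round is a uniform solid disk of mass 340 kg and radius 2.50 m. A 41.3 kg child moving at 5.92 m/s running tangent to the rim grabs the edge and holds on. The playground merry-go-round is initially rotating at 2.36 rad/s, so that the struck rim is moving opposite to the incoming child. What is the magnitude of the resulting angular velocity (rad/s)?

|ω_f| ≈ 1.44 rad/s

About the axle the impulsive forces during the collision are internal, so angular momentum about that axis is conserved.
I_p = ½(340)(2.50)² = 1062 kg·m². Taking the sense of the child's angular momentum as positive, L_{child} = m v R = (41.3)(5.92)(2.50) = 611.2 kg·m²/s.
L_i = −I_p ω_p + m v R = −(1062)(2.36) + 611.2 = -1896 kg·m²/s.
After sticking, I_f = I_p + m R² = 1062 + (41.3)(2.50)² = 1321 kg·m².
ω_f = L_i / I_f = -1896 / 1321 = -1.436 rad/s.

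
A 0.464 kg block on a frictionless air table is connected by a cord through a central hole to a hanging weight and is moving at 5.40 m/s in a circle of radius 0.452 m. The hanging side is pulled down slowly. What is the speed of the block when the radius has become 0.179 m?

The only horizontal force on the mass is along the cord (radial), so it exerts no torque about the hole and angular momentum m v r is conserved.
v₂ = v₁ r₁ / r₂ = (5.40)(0.452) / (0.179) = 13.64 m/s.

v₂ ≈ 13.6 m/s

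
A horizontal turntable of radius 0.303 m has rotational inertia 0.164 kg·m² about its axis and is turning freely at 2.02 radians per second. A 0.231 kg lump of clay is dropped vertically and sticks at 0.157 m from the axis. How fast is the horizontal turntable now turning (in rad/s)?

The added mass arrives with no angular momentum about the axis, and any external torque about the axis is negligible, so the system's angular momentum is conserved.
Added inertia Σmr² = (0.231)(0.157)² = 0.005694 kg·m²; I_f = 0.1640 + 0.005694 = 0.1697 kg·m².
ω_f = I_p ω_i / I_f = (0.1640)(2.02) / 0.1697 = 1.952 rad/s.

ω_f ≈ 1.95 rad/s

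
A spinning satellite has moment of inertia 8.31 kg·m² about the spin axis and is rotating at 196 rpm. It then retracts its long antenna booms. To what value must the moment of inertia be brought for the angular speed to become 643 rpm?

I₂ ≈ 2.53 kg·m²

With no external torque about the axis, L is conserved: I₁ω₁ = I₂ω₂.
I₂ = I₁ω₁ / ω₂ = (8.31)(196) / (643) = 2.533 kg·m².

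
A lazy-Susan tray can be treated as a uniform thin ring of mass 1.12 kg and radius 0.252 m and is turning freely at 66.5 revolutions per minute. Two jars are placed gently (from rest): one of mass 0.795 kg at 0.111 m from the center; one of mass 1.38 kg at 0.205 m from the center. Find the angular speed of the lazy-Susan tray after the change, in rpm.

ω_f ≈ 34.0 rpm

The added mass arrives with no angular momentum about the center, and any external torque about the center is negligible, so the system's angular momentum is conserved.
I_p = (1.12)(0.252)² = 0.07112 kg·m².
Added inertia Σmr² = (0.795)(0.111)² + (1.38)(0.205)² = 0.06779 kg·m²; I_f = 0.07112 + 0.06779 = 0.1389 kg·m².
ω_f = I_p ω_i / I_f = (0.07112)(66.5) / 0.1389 = 34.05 rpm.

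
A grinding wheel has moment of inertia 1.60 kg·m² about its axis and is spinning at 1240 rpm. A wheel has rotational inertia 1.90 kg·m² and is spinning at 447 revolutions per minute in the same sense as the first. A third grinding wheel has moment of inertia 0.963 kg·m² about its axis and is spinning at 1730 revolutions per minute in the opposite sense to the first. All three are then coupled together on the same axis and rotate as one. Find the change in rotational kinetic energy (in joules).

No external torque acts about the common axis, so total angular momentum is conserved.
Taking A's sense as positive: L = (1.600)(1240) + (1.900)(447) − (0.9630)(1730) = 1167 kg·m²·rpm.
Combined I = 1.600 + 1.900 + 0.9630 = 4.463 kg·m².
ω_f = L / I = 1167 / 4.463 = 261.6 rpm.
KE_i = ½ΣIω² = 31370 J; KE_f = ½(4.463)(27.39)² = 1674 J.

ΔKE ≈ -29700 J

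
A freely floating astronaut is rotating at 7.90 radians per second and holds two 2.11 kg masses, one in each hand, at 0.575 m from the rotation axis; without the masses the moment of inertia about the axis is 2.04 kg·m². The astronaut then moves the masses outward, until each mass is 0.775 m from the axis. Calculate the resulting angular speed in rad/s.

With no external torque about the axis, L is conserved: I₁ω₁ = I₂ω₂.
I₁ = 2.04 + 2(2.11)(0.575)² = 3.435 kg·m²; I₂ = 2.04 + 2(2.11)(0.775)² = 4.575 kg·m².
ω₂ = I₁ω₁ / I₂ = (3.435)(7.90 rad/s) / (4.575) = 5.932 rad/s.

ω₂ ≈ 5.93 rad/s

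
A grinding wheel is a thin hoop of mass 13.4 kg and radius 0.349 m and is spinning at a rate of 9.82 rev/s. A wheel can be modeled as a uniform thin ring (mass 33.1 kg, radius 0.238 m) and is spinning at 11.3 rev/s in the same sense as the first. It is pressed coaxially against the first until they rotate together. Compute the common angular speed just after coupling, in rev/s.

The coupling torques are internal; angular momentum about the shared axis is conserved.
Moments of inertia: I_A = (13.4)(0.349)² = 1.632 kg·m²; I_B = (33.1)(0.238)² = 1.875 kg·m².
Taking A's sense as positive: L = (1.632)(9.82) + (1.875)(11.3) = 37.21 kg·m²·rev/s.
Combined I = 1.632 + 1.875 = 3.507 kg·m².
ω_f = L / I = 37.21 / 3.507 = 10.61 rev/s.

|ω_f| ≈ 10.6 rev/s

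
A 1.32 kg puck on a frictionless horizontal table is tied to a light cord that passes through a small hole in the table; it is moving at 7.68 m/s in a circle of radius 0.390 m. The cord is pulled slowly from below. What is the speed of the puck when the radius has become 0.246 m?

The only horizontal force on the mass is along the cord (radial), so it exerts no torque about the hole and angular momentum m v r is conserved.
v₂ = v₁ r₁ / r₂ = (7.68)(0.390) / (0.246) = 12.18 m/s.

v₂ ≈ 12.2 m/s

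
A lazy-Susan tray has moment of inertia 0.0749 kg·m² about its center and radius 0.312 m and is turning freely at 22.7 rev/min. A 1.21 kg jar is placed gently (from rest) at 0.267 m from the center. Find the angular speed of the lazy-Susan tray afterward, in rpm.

No external torque acts about the center; L_before = L_after.
Added inertia Σmr² = (1.21)(0.267)² = 0.08626 kg·m²; I_f = 0.07490 + 0.08626 = 0.1612 kg·m².
ω_f = I_p ω_i / I_f = (0.07490)(22.7) / 0.1612 = 10.55 rpm.

ω_f ≈ 10.5 rpm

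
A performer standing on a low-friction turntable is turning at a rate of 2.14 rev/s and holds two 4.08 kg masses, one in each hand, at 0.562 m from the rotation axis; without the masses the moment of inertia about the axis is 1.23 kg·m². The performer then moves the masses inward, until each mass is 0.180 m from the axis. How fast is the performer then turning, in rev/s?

With no external torque about the axis, L is conserved: I₁ω₁ = I₂ω₂.
I₁ = 1.23 + 2(4.08)(0.562)² = 3.807 kg·m²; I₂ = 1.23 + 2(4.08)(0.180)² = 1.494 kg·m².
ω₂ = I₁ω₁ / I₂ = (3.807)(2.14 rev/s) / (1.494) = 5.452 rev/s.

ω₂ ≈ 5.45 rev/s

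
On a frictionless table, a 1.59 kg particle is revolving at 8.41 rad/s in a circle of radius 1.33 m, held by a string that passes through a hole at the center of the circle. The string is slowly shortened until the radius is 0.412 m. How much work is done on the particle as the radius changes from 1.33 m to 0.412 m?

No torque about the axis ⇒ m r₁² ω₁ = m r₂² ω₂.
ω₂ = ω₁ (r₁/r₂)² = (8.41)(1.33/0.412)² = 87.64 rad/s.
W = ΔKE = ½m(v₂² − v₁²) = 937.0 J.

W ≈ 937 J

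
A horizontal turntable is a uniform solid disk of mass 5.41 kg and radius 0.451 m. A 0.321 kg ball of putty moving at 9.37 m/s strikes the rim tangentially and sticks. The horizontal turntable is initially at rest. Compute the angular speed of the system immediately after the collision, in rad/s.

|ω_f| ≈ 2.20 rad/s

About the axle the impulsive forces during the collision are internal, so angular momentum about that axis is conserved.
I_p = ½(5.41)(0.451)² = 0.5502 kg·m². Taking the sense of the ball of putty's angular momentum as positive, L_{ball} = m v R = (0.321)(9.37)(0.451) = 1.357 kg·m²/s.
L_i = 0 + 1.357 = 1.357 kg·m²/s.
After sticking, I_f = I_p + m R² = 0.5502 + (0.321)(0.451)² = 0.6155 kg·m².
ω_f = L_i / I_f = 1.357 / 0.6155 = 2.204 rad/s.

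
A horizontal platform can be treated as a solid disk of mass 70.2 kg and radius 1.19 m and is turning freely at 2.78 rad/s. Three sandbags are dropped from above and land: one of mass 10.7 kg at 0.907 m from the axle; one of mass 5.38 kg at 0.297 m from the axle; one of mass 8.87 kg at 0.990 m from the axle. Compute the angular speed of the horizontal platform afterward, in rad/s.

ω_f ≈ 2.04 rad/s

The added mass arrives with no angular momentum about the axle, and any external torque about the axle is negligible, so the system's angular momentum is conserved.
I_p = ½(70.2)(1.19)² = 49.71 kg·m².
Added inertia Σmr² = (10.7)(0.907)² + (5.38)(0.297)² + (8.87)(0.990)² = 17.97 kg·m²; I_f = 49.71 + 17.97 = 67.68 kg·m².
ω_f = I_p ω_i / I_f = (49.71)(2.78) / 67.68 = 2.042 rad/s.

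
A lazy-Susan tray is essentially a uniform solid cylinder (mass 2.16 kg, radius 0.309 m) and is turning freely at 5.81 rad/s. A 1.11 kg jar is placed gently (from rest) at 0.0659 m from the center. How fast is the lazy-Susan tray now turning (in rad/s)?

ω_f ≈ 5.55 rad/s

No external torque acts about the center; L_before = L_after.
I_p = ½(2.16)(0.309)² = 0.1031 kg·m².
Added inertia Σmr² = (1.11)(0.0659)² = 0.004821 kg·m²; I_f = 0.1031 + 0.004821 = 0.1079 kg·m².
ω_f = I_p ω_i / I_f = (0.1031)(5.81) / 0.1079 = 5.551 rad/s.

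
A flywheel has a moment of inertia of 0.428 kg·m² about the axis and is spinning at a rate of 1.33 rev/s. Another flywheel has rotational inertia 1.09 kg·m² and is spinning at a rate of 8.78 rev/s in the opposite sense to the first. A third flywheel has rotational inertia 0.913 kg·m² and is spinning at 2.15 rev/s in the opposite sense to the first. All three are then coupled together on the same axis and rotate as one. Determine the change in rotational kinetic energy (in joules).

ΔKE ≈ -781 J

The coupling torques are internal; angular momentum about the shared axis is conserved.
Taking A's sense as positive: L = (0.4280)(1.33) − (1.090)(8.78) − (0.9130)(2.15) = -10.96 kg·m²·rev/s.
Combined I = 0.4280 + 1.090 + 0.9130 = 2.431 kg·m².
ω_f = L / I = -10.96 / 2.431 = -4.510 rev/s.
KE_i = ½ΣIω² = 1757 J; KE_f = ½(2.431)(28.34)² = 976.1 J.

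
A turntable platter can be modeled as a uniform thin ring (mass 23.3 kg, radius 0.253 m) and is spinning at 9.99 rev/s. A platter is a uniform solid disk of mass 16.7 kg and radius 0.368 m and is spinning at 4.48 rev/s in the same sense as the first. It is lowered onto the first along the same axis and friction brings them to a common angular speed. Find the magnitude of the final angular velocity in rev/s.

|ω_f| ≈ 7.61 rev/s

No external torque acts about the common axis, so total angular momentum is conserved.
Moments of inertia: I_A = (23.3)(0.253)² = 1.491 kg·m²; I_B = ½(16.7)(0.368)² = 1.131 kg·m².
Taking A's sense as positive: L = (1.491)(9.99) + (1.131)(4.48) = 19.97 kg·m²·rev/s.
Combined I = 1.491 + 1.131 = 2.622 kg·m².
ω_f = L / I = 19.97 / 2.622 = 7.614 rev/s.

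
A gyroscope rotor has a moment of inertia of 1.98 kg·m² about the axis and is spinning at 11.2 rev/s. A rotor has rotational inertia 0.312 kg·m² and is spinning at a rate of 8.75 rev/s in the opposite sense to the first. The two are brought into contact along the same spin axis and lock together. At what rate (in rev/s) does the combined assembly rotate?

The coupling torques are internal; angular momentum about the shared axis is conserved.
Taking A's sense as positive: L = (1.980)(11.2) − (0.3120)(8.75) = 19.45 kg·m²·rev/s.
Combined I = 1.980 + 0.3120 = 2.292 kg·m².
ω_f = L / I = 19.45 / 2.292 = 8.484 rev/s.

|ω_f| ≈ 8.48 rev/s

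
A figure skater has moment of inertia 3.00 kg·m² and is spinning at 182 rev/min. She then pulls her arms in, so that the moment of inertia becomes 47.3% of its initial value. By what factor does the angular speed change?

ω₂/ω₁ ≈ 2.11

Angular momentum about the spin axis is conserved since the torque about it is zero.
I₂ = 0.473 × 3.00 = 1.419 kg·m².
ω₂/ω₁ = I₁/I₂ = 3.000 / 1.419 = 2.114.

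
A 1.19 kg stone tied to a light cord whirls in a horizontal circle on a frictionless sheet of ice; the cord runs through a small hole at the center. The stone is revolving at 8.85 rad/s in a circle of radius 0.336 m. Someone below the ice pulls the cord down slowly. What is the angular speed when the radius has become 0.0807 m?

No torque about the axis ⇒ m r₁² ω₁ = m r₂² ω₂.
ω₂ = ω₁ (r₁/r₂)² = (8.85)(0.336/0.0807)² = 153.4 rad/s.

ω₂ ≈ 153 rad/s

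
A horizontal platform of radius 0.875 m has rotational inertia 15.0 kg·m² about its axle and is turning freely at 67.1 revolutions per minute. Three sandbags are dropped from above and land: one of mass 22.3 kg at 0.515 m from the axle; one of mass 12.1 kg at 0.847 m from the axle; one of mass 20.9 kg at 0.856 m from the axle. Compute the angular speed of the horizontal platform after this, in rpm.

ω_f ≈ 22.4 rpm

No external torque acts about the axle; L_before = L_after.
Added inertia Σmr² = (22.3)(0.515)² + (12.1)(0.847)² + (20.9)(0.856)² = 29.91 kg·m²; I_f = 15.00 + 29.91 = 44.91 kg·m².
ω_f = I_p ω_i / I_f = (15.00)(67.1) / 44.91 = 22.41 rpm.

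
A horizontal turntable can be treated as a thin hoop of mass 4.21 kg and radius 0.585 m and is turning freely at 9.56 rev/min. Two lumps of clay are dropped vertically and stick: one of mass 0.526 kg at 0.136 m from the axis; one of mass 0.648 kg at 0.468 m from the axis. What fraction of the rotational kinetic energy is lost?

fraction ≈ 0.0952

No external torque acts about the axis; L_before = L_after.
I_p = (4.21)(0.585)² = 1.441 kg·m².
Added inertia Σmr² = (0.526)(0.136)² + (0.648)(0.468)² = 0.1517 kg·m²; I_f = 1.441 + 0.1517 = 1.592 kg·m².
ω_f = I_p ω_i / I_f = (1.441)(9.56) / 1.592 = 8.650 rpm.
KE_i = ½(1.441)(1.001 rad/s)² = 0.7220 J; KE_f = ½(1.592)(0.9058)² = 0.6532 J.
Fraction lost = 0.09524.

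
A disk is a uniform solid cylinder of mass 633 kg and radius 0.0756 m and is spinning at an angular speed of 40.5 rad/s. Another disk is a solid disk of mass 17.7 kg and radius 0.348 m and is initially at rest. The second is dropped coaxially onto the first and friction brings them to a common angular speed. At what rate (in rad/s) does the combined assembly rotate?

|ω_f| ≈ 25.4 rad/s

No external torque acts about the common axis, so total angular momentum is conserved.
Moments of inertia: I_A = ½(633)(0.0756)² = 1.809 kg·m²; I_B = ½(17.7)(0.348)² = 1.072 kg·m².
Taking A's sense as positive: L = (1.809)(40.5) = 73.26 kg·m²·rad/s.
Combined I = 1.809 + 1.072 = 2.881 kg·m².
ω_f = L / I = 73.26 / 2.881 = 25.43 rad/s.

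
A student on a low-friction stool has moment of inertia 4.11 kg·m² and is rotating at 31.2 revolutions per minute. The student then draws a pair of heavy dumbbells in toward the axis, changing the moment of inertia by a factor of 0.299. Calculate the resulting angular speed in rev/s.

ω₂ ≈ 1.74 rev/s

No external torque acts about the spin axis, so angular momentum is conserved.
I₂ = 0.299 × 4.11 = 1.229 kg·m².
ω₂ = I₁ω₁ / I₂ = (4.110)(31.2 rpm) / (1.229) = 104.3 rpm = 1.739 rev/s.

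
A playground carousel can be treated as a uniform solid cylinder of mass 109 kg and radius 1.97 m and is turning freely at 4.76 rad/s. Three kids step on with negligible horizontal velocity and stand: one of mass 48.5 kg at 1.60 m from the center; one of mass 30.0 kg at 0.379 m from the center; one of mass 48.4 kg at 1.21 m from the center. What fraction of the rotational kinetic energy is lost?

fraction ≈ 0.485

The added mass arrives with no angular momentum about the center, and any external torque about the center is negligible, so the system's angular momentum is conserved.
I_p = ½(109)(1.97)² = 211.5 kg·m².
Added inertia Σmr² = (48.5)(1.60)² + (30.0)(0.379)² + (48.4)(1.21)² = 199.3 kg·m²; I_f = 211.5 + 199.3 = 410.8 kg·m².
ω_f = I_p ω_i / I_f = (211.5)(4.76) / 410.8 = 2.451 rad/s.
KE_i = ½(211.5)(4.760 rad/s)² = 2396 J; KE_f = ½(410.8)(2.451)² = 1234 J.
Fraction lost = 0.4852.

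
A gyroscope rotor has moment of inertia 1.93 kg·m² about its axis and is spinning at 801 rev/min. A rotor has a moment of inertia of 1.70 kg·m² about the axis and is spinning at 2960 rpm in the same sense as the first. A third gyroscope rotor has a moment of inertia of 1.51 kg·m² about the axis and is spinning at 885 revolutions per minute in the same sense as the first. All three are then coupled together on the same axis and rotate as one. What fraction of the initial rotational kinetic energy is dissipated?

fraction ≈ 0.296

The coupling torques are internal; angular momentum about the shared axis is conserved.
Taking A's sense as positive: L = (1.930)(801) + (1.700)(2960) + (1.510)(885) = 7914 kg·m²·rpm.
Combined I = 1.930 + 1.700 + 1.510 = 5.140 kg·m².
ω_f = L / I = 7914 / 5.140 = 1540 rpm.
KE_i = ½ΣIω² = 94940 J; KE_f = ½(5.140)(161.2)² = 66820 J.
Fraction dissipated = (KE_i − KE_f)/KE_i = 0.2962.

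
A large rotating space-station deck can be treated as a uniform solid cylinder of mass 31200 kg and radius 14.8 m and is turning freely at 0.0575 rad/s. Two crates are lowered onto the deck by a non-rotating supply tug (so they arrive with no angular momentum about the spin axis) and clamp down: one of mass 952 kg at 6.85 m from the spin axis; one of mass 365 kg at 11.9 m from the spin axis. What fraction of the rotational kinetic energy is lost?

The added mass arrives with no angular momentum about the spin axis, and any external torque about the spin axis is negligible, so the system's angular momentum is conserved.
I_p = ½(31200)(14.8)² = 3.417e+06 kg·m².
Added inertia Σmr² = (952)(6.85)² + (365)(11.9)² = 96360 kg·m²; I_f = 3.417e+06 + 96360 = 3.513e+06 kg·m².
ω_f = I_p ω_i / I_f = (3.417e+06)(0.0575) / 3.513e+06 = 0.05592 rad/s.
KE_i = ½(3.417e+06)(0.05750 rad/s)² = 5649 J; KE_f = ½(3.513e+06)(0.05592)² = 5494 J.
Fraction lost = 0.02743.

fraction ≈ 0.0274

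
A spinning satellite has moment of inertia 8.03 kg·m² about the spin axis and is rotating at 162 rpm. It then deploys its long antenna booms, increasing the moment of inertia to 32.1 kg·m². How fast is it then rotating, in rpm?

ω₂ ≈ 40.5 rpm

With no external torque about the axis, L is conserved: I₁ω₁ = I₂ω₂.
ω₂ = I₁ω₁ / I₂ = (8.030)(162 rpm) / (32.10) = 40.53 rpm.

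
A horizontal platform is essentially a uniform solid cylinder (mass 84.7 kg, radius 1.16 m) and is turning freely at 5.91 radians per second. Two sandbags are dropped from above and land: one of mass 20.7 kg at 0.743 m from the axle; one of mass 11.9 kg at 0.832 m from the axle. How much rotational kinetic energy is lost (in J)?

energy lost ≈ 255 J

The added mass arrives with no angular momentum about the axle, and any external torque about the axle is negligible, so the system's angular momentum is conserved.
I_p = ½(84.7)(1.16)² = 56.99 kg·m².
Added inertia Σmr² = (20.7)(0.743)² + (11.9)(0.832)² = 19.66 kg·m²; I_f = 56.99 + 19.66 = 76.65 kg·m².
ω_f = I_p ω_i / I_f = (56.99)(5.91) / 76.65 = 4.394 rad/s.
KE_i = ½(56.99)(5.910 rad/s)² = 995.2 J; KE_f = ½(76.65)(4.394)² = 739.9 J.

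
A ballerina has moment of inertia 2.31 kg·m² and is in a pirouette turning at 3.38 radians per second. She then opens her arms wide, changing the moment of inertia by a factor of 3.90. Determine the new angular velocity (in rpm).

ω₂ ≈ 8.28 rpm

Angular momentum about the spin axis is conserved since the torque about it is zero.
I₂ = 3.90 × 2.31 = 9.009 kg·m².
ω₂ = I₁ω₁ / I₂ = (2.310)(3.38 rad/s) / (9.009) = 0.8667 rad/s = 8.276 rpm.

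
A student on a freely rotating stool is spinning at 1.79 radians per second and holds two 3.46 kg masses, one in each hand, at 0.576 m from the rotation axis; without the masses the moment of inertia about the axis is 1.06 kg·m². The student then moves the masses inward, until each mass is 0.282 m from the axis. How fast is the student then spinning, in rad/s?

ω₂ ≈ 3.73 rad/s

No external torque acts about the spin axis, so angular momentum is conserved.
I₁ = 1.06 + 2(3.46)(0.576)² = 3.356 kg·m²; I₂ = 1.06 + 2(3.46)(0.282)² = 1.610 kg·m².
ω₂ = I₁ω₁ / I₂ = (3.356)(1.79 rad/s) / (1.610) = 3.730 rad/s.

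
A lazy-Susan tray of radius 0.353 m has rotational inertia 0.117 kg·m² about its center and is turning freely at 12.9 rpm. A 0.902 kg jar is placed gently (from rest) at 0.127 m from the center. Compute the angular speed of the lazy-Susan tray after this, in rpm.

No external torque acts about the center; L_before = L_after.
Added inertia Σmr² = (0.902)(0.127)² = 0.01455 kg·m²; I_f = 0.1170 + 0.01455 = 0.1315 kg·m².
ω_f = I_p ω_i / I_f = (0.1170)(12.9) / 0.1315 = 11.47 rpm.

ω_f ≈ 11.5 rpm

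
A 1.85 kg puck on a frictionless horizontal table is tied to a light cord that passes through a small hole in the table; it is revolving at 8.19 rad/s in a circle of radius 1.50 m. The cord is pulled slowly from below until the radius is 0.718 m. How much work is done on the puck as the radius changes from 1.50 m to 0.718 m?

The constraining force is radial, so m r² ω about the center is conserved.
ω₂ = ω₁ (r₁/r₂)² = (8.19)(1.50/0.718)² = 35.75 rad/s.
W = ΔKE = ½m(v₂² − v₁²) = 469.7 J.

W ≈ 470 J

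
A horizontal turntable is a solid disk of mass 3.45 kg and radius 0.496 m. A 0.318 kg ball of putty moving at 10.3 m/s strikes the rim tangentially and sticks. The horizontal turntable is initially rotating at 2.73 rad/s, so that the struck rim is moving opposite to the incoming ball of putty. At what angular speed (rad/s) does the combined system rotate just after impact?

|ω_f| ≈ 0.927 rad/s

About the axle the impulsive forces during the collision are internal, so angular momentum about that axis is conserved.
I_p = ½(3.45)(0.496)² = 0.4244 kg·m². Taking the sense of the ball of putty's angular momentum as positive, L_{ball} = m v R = (0.318)(10.3)(0.496) = 1.625 kg·m²/s.
L_i = −I_p ω_p + m v R = −(0.4244)(2.73) + 1.625 = 0.4660 kg·m²/s.
After sticking, I_f = I_p + m R² = 0.4244 + (0.318)(0.496)² = 0.5026 kg·m².
ω_f = L_i / I_f = 0.4660 / 0.5026 = 0.9273 rad/s.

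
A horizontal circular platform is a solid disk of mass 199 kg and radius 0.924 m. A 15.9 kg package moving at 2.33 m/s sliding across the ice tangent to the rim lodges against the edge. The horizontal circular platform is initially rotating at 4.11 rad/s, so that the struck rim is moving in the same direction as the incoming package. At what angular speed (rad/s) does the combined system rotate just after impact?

About the central axle the impulsive forces during the collision are internal, so angular momentum about that axis is conserved.
I_p = ½(199)(0.924)² = 84.95 kg·m². Taking the sense of the package's angular momentum as positive, L_{package} = m v R = (15.9)(2.33)(0.924) = 34.23 kg·m²/s.
L_i = +I_p ω_p + m v R = +(84.95)(4.11) + 34.23 = 383.4 kg·m²/s.
After sticking, I_f = I_p + m R² = 84.95 + (15.9)(0.924)² = 98.53 kg·m².
ω_f = L_i / I_f = 383.4 / 98.53 = 3.891 rad/s.

|ω_f| ≈ 3.89 rad/s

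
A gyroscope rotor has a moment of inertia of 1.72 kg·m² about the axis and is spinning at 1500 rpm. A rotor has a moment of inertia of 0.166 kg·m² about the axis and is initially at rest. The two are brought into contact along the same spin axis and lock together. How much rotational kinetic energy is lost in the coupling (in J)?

No external torque acts about the common axis, so total angular momentum is conserved.
Taking A's sense as positive: L = (1.720)(1500) = 2580 kg·m²·rpm.
Combined I = 1.720 + 0.1660 = 1.886 kg·m².
ω_f = L / I = 2580 / 1.886 = 1368 rpm.
KE_i = ½ΣIω² = 21220 J; KE_f = ½(1.886)(143.3)² = 19350 J.

ΔKE lost ≈ 1870 J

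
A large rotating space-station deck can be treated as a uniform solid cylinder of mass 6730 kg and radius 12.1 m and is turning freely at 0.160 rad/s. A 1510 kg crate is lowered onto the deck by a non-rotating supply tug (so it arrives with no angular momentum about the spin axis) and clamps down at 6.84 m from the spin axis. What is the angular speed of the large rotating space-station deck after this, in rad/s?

The added mass arrives with no angular momentum about the spin axis, and any external torque about the spin axis is negligible, so the system's angular momentum is conserved.
I_p = ½(6730)(12.1)² = 4.927e+05 kg·m².
Added inertia Σmr² = (1510)(6.84)² = 70650 kg·m²; I_f = 4.927e+05 + 70650 = 5.633e+05 kg·m².
ω_f = I_p ω_i / I_f = (4.927e+05)(0.160) / 5.633e+05 = 0.1399 rad/s.

ω_f ≈ 0.140 rad/s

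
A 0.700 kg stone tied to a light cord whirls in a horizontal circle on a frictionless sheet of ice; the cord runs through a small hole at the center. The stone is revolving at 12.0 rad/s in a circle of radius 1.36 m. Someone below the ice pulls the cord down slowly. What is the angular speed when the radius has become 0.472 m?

The constraining force is radial, so m r² ω about the center is conserved.
ω₂ = ω₁ (r₁/r₂)² = (12.0)(1.36/0.472)² = 99.63 rad/s.

ω₂ ≈ 99.6 rad/s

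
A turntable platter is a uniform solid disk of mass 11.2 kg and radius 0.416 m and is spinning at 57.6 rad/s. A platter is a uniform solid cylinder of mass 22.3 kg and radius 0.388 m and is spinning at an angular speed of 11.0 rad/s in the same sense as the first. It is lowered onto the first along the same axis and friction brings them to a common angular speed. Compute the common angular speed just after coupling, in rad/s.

The coupling torques are internal; angular momentum about the shared axis is conserved.
Moments of inertia: I_A = ½(11.2)(0.416)² = 0.9691 kg·m²; I_B = ½(22.3)(0.388)² = 1.679 kg·m².
Taking A's sense as positive: L = (0.9691)(57.6) + (1.679)(11.0) = 74.29 kg·m²·rad/s.
Combined I = 0.9691 + 1.679 = 2.648 kg·m².
ω_f = L / I = 74.29 / 2.648 = 28.06 rad/s.

|ω_f| ≈ 28.1 rad/s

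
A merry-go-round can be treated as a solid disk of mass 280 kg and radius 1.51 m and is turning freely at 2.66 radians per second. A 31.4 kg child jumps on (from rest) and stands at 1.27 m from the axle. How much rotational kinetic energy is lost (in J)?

The added mass arrives with no angular momentum about the axle, and any external torque about the axle is negligible, so the system's angular momentum is conserved.
I_p = ½(280)(1.51)² = 319.2 kg·m².
Added inertia Σmr² = (31.4)(1.27)² = 50.65 kg·m²; I_f = 319.2 + 50.65 = 369.9 kg·m².
ω_f = I_p ω_i / I_f = (319.2)(2.66) / 369.9 = 2.296 rad/s.
KE_i = ½(319.2)(2.660 rad/s)² = 1129 J; KE_f = ½(369.9)(2.296)² = 974.7 J.

energy lost ≈ 155 J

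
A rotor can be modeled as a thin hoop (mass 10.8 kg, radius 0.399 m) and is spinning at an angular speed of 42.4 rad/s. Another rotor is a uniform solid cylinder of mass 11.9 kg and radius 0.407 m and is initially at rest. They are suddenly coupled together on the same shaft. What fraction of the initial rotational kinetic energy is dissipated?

fraction ≈ 0.364

No external torque acts about the common axis, so total angular momentum is conserved.
Moments of inertia: I_A = (10.8)(0.399)² = 1.719 kg·m²; I_B = ½(11.9)(0.407)² = 0.9856 kg·m².
Taking A's sense as positive: L = (1.719)(42.4) = 72.90 kg·m²·rad/s.
Combined I = 1.719 + 0.9856 = 2.705 kg·m².
ω_f = L / I = 72.90 / 2.705 = 26.95 rad/s.
KE_i = ½ΣIω² = 1546 J; KE_f = ½(2.705)(26.95)² = 982.4 J.
Fraction dissipated = (KE_i − KE_f)/KE_i = 0.3644.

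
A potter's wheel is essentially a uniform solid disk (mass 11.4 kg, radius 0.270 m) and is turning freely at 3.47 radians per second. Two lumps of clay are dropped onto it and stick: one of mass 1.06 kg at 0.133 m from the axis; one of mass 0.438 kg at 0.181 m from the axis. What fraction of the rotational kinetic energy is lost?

fraction ≈ 0.0738

No external torque acts about the axis; L_before = L_after.
I_p = ½(11.4)(0.270)² = 0.4155 kg·m².
Added inertia Σmr² = (1.06)(0.133)² + (0.438)(0.181)² = 0.03310 kg·m²; I_f = 0.4155 + 0.03310 = 0.4486 kg·m².
ω_f = I_p ω_i / I_f = (0.4155)(3.47) / 0.4486 = 3.214 rad/s.
KE_i = ½(0.4155)(3.470 rad/s)² = 2.502 J; KE_f = ½(0.4486)(3.214)² = 2.317 J.
Fraction lost = 0.07378.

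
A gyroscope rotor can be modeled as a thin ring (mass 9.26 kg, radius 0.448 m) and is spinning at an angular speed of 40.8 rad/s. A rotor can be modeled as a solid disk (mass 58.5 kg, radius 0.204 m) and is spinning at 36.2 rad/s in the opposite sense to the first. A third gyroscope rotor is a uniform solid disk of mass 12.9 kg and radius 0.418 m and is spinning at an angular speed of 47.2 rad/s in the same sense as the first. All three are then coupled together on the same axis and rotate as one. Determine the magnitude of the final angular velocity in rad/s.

|ω_f| ≈ 20.2 rad/s

The coupling torques are internal; angular momentum about the shared axis is conserved.
Moments of inertia: I_A = (9.26)(0.448)² = 1.859 kg·m²; I_B = ½(58.5)(0.204)² = 1.217 kg·m²; I_C = ½(12.9)(0.418)² = 1.127 kg·m².
Taking A's sense as positive: L = (1.859)(40.8) − (1.217)(36.2) + (1.127)(47.2) = 84.96 kg·m²·rad/s.
Combined I = 1.859 + 1.217 + 1.127 = 4.203 kg·m².
ω_f = L / I = 84.96 / 4.203 = 20.21 rad/s.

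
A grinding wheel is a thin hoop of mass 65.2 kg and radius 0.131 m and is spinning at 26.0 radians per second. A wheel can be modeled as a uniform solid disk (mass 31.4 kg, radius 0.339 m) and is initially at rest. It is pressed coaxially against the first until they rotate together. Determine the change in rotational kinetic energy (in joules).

The coupling torques are internal; angular momentum about the shared axis is conserved.
Moments of inertia: I_A = (65.2)(0.131)² = 1.119 kg·m²; I_B = ½(31.4)(0.339)² = 1.804 kg·m².
Taking A's sense as positive: L = (1.119)(26.0) = 29.09 kg·m²·rad/s.
Combined I = 1.119 + 1.804 = 2.923 kg·m².
ω_f = L / I = 29.09 / 2.923 = 9.952 rad/s.
KE_i = ½ΣIω² = 378.2 J; KE_f = ½(2.923)(9.952)² = 144.8 J.

ΔKE ≈ -233 J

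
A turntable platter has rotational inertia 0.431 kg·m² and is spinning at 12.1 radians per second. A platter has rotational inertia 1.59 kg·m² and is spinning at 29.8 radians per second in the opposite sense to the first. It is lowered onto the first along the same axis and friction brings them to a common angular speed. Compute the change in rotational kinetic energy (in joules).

ΔKE ≈ -298 J

The coupling torques are internal; angular momentum about the shared axis is conserved.
Taking A's sense as positive: L = (0.4310)(12.1) − (1.590)(29.8) = -42.17 kg·m²·rad/s.
Combined I = 0.4310 + 1.590 = 2.021 kg·m².
ω_f = L / I = -42.17 / 2.021 = -20.86 rad/s.
KE_i = ½ΣIω² = 737.5 J; KE_f = ½(2.021)(20.86)² = 439.9 J.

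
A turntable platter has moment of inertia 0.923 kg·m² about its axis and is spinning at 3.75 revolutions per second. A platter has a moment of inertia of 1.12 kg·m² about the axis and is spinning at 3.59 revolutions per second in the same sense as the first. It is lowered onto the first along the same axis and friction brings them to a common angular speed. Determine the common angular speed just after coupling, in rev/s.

|ω_f| ≈ 3.66 rev/s

The coupling torques are internal; angular momentum about the shared axis is conserved.
Taking A's sense as positive: L = (0.9230)(3.75) + (1.120)(3.59) = 7.482 kg·m²·rev/s.
Combined I = 0.9230 + 1.120 = 2.043 kg·m².
ω_f = L / I = 7.482 / 2.043 = 3.662 rev/s.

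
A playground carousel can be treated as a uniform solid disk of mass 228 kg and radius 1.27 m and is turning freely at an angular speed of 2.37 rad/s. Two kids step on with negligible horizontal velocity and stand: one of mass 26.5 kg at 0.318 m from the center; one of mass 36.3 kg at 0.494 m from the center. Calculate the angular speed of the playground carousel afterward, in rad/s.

ω_f ≈ 2.23 rad/s

No external torque acts about the center; L_before = L_after.
I_p = ½(228)(1.27)² = 183.9 kg·m².
Added inertia Σmr² = (26.5)(0.318)² + (36.3)(0.494)² = 11.54 kg·m²; I_f = 183.9 + 11.54 = 195.4 kg·m².
ω_f = I_p ω_i / I_f = (183.9)(2.37) / 195.4 = 2.230 rad/s.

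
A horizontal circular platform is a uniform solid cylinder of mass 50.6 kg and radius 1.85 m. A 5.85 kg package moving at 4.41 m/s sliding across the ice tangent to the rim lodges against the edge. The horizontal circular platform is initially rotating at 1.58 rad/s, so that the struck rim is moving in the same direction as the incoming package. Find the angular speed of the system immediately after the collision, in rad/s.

About the central axle the impulsive forces during the collision are internal, so angular momentum about that axis is conserved.
I_p = ½(50.6)(1.85)² = 86.59 kg·m². Taking the sense of the package's angular momentum as positive, L_{package} = m v R = (5.85)(4.41)(1.85) = 47.73 kg·m²/s.
L_i = +I_p ω_p + m v R = +(86.59)(1.58) + 47.73 = 184.5 kg·m²/s.
After sticking, I_f = I_p + m R² = 86.59 + (5.85)(1.85)² = 106.6 kg·m².
ω_f = L_i / I_f = 184.5 / 106.6 = 1.731 rad/s.

|ω_f| ≈ 1.73 rad/s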